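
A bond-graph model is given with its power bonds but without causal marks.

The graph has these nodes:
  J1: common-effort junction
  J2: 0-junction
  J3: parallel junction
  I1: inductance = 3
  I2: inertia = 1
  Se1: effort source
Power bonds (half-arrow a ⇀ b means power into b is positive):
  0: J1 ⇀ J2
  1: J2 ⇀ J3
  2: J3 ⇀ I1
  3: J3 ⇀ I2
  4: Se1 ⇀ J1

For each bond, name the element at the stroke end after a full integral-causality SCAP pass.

#0 |J2
#1 |J3
#2 |I1
#3 |I2
#4 |J1

bond 4 →J1  (Se1: effort source, stroke at far end)
bond 0 →J2  (0-jn J1 has e-setter on 4)
bond 1 →J3  (J2: bond 0 brought effort, rest push out)
bond 2 →I1  (0-jn J3 has e-setter on 1)
bond 3 →I2  (0-jn J3 has e-setter on 1)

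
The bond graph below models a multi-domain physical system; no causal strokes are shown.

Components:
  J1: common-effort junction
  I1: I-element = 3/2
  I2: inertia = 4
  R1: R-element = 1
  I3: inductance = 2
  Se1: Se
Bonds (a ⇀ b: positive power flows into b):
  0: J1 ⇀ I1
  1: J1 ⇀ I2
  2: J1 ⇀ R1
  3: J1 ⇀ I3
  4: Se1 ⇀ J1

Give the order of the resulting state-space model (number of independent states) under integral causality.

3  (I1, I2, I3 all integral)

β4 stroke→J1  (Se1 fixes effort; stroke away)
β0 stroke→I1  (J1: bond 4 brought effort, rest push out)
β1 stroke→I2  (common-e at J1 fixed by 4)
β2 stroke→R1  (J1 effort already set via bond 4)
β3 stroke→I3  (common-e at J1 fixed by 4)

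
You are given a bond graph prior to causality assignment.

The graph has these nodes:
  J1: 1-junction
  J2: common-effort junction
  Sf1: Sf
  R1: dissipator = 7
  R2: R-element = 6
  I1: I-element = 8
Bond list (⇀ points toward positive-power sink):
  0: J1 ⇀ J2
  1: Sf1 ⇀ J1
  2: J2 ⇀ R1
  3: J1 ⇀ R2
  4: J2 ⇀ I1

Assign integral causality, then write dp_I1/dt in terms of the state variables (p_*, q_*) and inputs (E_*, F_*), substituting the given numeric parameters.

b1 stroke at Sf1  (Sf1 (Sf) sets flow on bond)
b0 stroke at J1  (J1: bond 1 brought flow, rest push out)
b3 stroke at J1  (common-f at J1 fixed by 1)
b4 stroke at I1  (I1 integral (f out))
b2 stroke at J2  (only one effort-in slot at J2)

dp_I1/dt = 7*F_Sf1 - 7*p_I1/8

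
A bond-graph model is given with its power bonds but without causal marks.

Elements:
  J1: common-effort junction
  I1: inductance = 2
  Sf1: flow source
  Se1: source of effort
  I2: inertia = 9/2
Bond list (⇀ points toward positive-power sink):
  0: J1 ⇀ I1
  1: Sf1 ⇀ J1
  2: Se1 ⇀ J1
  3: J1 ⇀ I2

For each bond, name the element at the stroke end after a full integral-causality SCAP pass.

#0 →I1
#1 →Sf1
#2 →J1
#3 →I2

bond 1 stroke at Sf1  (Sf1 fixes flow; stroke at Sf1)
bond 2 stroke at J1  (source Se1 imposes e)
bond 0 stroke at I1  (0-jn J1 has e-setter on 2)
bond 3 stroke at I2  (common-e at J1 fixed by 2)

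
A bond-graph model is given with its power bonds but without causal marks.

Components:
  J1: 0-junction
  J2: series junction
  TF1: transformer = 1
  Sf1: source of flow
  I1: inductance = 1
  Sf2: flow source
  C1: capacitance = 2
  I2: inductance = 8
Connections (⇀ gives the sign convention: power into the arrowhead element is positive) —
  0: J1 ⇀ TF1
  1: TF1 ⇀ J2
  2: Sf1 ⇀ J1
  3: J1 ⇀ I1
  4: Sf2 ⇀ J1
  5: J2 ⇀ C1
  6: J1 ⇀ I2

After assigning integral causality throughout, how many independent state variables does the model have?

3  (C1, I1, I2 all integral)

#2 →Sf1  (Sf1 fixes flow; stroke at Sf1)
#4 →Sf2  (Sf2 (Sf) sets flow on bond)
#3 →I1  (I1: I, integral causality)
#5 →J2  (prefer integral on C1)
#1 →TF1  (J2 needs exactly one f-in)
#0 →J1  (TF1 one-in-one-out from 1)
#6 →I2  (J1 effort already set via bond 0)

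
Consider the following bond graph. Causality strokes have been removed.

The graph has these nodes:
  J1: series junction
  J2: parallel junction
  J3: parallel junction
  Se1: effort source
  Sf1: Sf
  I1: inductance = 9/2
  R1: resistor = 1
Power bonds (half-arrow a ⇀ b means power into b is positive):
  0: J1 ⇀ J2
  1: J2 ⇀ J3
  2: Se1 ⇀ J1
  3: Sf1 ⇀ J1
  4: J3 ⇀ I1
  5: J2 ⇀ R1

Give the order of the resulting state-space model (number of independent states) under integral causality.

1  (I1 all integral)

β2 →J1  (source Se1 imposes e)
β3 →Sf1  (Sf1 fixes flow; stroke at Sf1)
β0 →J1  (1-jn J1 has f-setter on 3)
β4 →I1  (I1: I, integral causality)
β1 →J3  (closing 0-jn rule on J3)
β5 →J2  (closing 0-jn rule on J2)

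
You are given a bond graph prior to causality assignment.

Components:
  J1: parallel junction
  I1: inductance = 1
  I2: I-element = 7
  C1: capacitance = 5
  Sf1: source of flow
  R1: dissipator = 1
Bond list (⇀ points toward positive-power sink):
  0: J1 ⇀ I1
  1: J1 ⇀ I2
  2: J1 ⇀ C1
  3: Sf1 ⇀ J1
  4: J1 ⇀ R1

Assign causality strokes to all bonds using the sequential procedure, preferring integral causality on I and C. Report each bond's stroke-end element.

b0 →I1
b1 →I2
b2 →J1
b3 →Sf1
b4 →R1

b3 stroke at Sf1  (Sf1: flow source, stroke at near end)
b0 stroke at I1  (I1 integral (f out))
b1 stroke at I2  (I2: I, integral causality)
b2 stroke at J1  (prefer integral on C1)
b4 stroke at R1  (common-e at J1 fixed by 2)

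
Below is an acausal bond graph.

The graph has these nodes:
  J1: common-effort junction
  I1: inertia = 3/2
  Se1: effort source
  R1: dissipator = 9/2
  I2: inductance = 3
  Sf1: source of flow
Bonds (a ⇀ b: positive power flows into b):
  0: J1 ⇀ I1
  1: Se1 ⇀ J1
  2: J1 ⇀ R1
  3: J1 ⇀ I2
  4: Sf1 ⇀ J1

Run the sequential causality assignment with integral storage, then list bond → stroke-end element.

β0 |I1
β1 |J1
β2 |R1
β3 |I2
β4 |Sf1

bond 1 stroke→J1  (Se1: effort source, stroke at far end)
bond 4 stroke→Sf1  (Sf1: flow source, stroke at near end)
bond 0 stroke→I1  (J1: bond 1 brought effort, rest push out)
bond 2 stroke→R1  (J1 effort already set via bond 1)
bond 3 stroke→I2  (common-e at J1 fixed by 1)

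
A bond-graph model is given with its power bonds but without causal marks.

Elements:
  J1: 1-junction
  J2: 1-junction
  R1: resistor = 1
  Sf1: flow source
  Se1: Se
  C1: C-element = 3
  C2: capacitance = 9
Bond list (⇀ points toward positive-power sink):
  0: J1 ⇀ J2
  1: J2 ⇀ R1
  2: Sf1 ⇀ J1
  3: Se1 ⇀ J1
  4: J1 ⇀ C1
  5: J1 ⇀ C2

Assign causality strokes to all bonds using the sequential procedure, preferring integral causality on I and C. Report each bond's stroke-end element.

#2 stroke→Sf1  (source Sf1 imposes f)
#3 stroke→J1  (Se1: effort source, stroke at far end)
#0 stroke→J1  (J1 flow already set via bond 2)
#4 stroke→J1  (J1: bond 2 brought flow, rest push out)
#5 stroke→J1  (1-jn J1 has f-setter on 2)
#1 stroke→J2  (1-jn J2 has f-setter on 0)

bond 0 |J1
bond 1 |J2
bond 2 |Sf1
bond 3 |J1
bond 4 |J1
bond 5 |J1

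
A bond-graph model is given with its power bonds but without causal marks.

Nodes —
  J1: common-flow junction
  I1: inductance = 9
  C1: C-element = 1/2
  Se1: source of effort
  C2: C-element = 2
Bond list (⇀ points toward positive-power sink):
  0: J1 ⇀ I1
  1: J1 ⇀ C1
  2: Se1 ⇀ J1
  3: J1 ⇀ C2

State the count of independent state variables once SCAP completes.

b2 →J1  (Se1: effort source, stroke at far end)
b0 →I1  (I1 outputs flow p/I1)
b1 →J1  (J1: bond 0 brought flow, rest push out)
b3 →J1  (common-f at J1 fixed by 0)

3  (C1, C2, I1 all integral)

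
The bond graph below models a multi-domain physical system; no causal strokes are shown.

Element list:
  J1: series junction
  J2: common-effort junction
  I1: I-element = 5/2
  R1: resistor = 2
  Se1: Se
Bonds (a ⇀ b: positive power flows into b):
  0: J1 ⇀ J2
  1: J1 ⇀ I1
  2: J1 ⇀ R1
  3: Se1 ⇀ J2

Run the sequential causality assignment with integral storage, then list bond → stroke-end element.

bond 0 →J1
bond 1 →I1
bond 2 →J1
bond 3 →J2

#3 stroke→J2  (Se1: effort source, stroke at far end)
#0 stroke→J1  (J2: bond 3 brought effort, rest push out)
#1 stroke→I1  (I1 outputs flow p/I1)
#2 stroke→J1  (J1: bond 1 brought flow, rest push out)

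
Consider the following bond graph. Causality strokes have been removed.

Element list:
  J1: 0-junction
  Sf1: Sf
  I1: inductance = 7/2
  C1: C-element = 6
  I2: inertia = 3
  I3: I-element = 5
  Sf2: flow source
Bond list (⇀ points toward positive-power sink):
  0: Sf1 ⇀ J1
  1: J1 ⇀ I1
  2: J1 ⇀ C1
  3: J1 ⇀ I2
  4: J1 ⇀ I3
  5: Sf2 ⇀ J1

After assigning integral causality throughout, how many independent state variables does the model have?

4  (C1, I1, I2, I3 all integral)

β0 stroke at Sf1  (Sf1 fixes flow; stroke at Sf1)
β5 stroke at Sf2  (Sf2 fixes flow; stroke at Sf2)
β1 stroke at I1  (I1: I, integral causality)
β2 stroke at J1  (C1 integral (e out))
β3 stroke at I2  (common-e at J1 fixed by 2)
β4 stroke at I3  (common-e at J1 fixed by 2)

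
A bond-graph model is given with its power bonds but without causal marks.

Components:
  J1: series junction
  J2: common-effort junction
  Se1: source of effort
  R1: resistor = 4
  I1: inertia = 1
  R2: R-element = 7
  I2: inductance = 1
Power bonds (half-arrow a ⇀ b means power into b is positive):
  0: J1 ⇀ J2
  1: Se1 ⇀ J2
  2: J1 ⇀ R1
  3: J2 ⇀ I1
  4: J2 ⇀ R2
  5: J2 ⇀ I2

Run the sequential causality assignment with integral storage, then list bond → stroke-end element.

bond 0 |J1
bond 1 |J2
bond 2 |R1
bond 3 |I1
bond 4 |R2
bond 5 |I2

bond 1 stroke→J2  (Se1 (Se) sets effort on bond)
bond 0 stroke→J1  (J2: bond 1 brought effort, rest push out)
bond 3 stroke→I1  (J2 effort already set via bond 1)
bond 4 stroke→R2  (0-jn J2 has e-setter on 1)
bond 5 stroke→I2  (0-jn J2 has e-setter on 1)
bond 2 stroke→R1  (J1: last free bond brings flow in)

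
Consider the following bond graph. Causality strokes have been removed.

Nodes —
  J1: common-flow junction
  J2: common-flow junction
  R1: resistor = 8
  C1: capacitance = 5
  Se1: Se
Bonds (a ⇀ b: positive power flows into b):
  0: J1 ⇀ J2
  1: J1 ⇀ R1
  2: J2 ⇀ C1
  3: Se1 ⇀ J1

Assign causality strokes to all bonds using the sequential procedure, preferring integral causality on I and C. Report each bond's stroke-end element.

bond 3 stroke at J1  (Se1 (Se) sets effort on bond)
bond 2 stroke at J2  (C1 integral (e out))
bond 0 stroke at J1  (only one flow-in slot at J2)
bond 1 stroke at R1  (J1 needs exactly one f-in)

b0 stroke at J1
b1 stroke at R1
b2 stroke at J2
b3 stroke at J1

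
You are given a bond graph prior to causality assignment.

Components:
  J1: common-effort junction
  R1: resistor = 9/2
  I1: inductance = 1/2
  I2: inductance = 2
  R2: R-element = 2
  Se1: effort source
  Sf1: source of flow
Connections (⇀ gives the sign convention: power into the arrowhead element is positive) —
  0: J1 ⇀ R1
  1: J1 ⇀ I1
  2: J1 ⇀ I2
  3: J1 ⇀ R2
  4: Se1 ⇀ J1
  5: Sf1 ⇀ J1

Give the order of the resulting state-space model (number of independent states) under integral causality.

#4 |J1  (Se1 (Se) sets effort on bond)
#5 |Sf1  (Sf1 fixes flow; stroke at Sf1)
#0 |R1  (common-e at J1 fixed by 4)
#1 |I1  (common-e at J1 fixed by 4)
#2 |I2  (J1 effort already set via bond 4)
#3 |R2  (J1 effort already set via bond 4)

2  (I1, I2 all integral)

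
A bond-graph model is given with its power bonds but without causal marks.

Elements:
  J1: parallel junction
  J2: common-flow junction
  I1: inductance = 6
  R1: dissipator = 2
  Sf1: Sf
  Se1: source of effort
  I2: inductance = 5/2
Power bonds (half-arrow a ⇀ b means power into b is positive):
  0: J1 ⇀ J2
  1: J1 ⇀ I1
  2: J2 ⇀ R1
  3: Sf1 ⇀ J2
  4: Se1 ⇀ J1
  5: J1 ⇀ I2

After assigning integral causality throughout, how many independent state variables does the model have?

2  (I1, I2 all integral)

b3 stroke at Sf1  (source Sf1 imposes f)
b4 stroke at J1  (Se1 fixes effort; stroke away)
b0 stroke at J2  (J1: bond 4 brought effort, rest push out)
b1 stroke at I1  (J1 effort already set via bond 4)
b5 stroke at I2  (0-jn J1 has e-setter on 4)
b2 stroke at J2  (1-jn J2 has f-setter on 3)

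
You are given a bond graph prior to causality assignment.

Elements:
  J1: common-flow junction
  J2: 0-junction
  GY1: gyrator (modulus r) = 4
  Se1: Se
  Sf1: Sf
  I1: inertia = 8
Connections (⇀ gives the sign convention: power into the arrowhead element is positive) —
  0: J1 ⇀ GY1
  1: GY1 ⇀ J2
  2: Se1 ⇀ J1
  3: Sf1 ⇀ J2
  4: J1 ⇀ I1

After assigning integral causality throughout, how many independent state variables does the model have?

β2 stroke at J1  (Se1 fixes effort; stroke away)
β3 stroke at Sf1  (source Sf1 imposes f)
β1 stroke at J2  (J2: last free bond brings effort in)
β0 stroke at J1  (GY1: gyrator matches bond 1)
β4 stroke at I1  (closing 1-jn rule on J1)

1  (I1 all integral)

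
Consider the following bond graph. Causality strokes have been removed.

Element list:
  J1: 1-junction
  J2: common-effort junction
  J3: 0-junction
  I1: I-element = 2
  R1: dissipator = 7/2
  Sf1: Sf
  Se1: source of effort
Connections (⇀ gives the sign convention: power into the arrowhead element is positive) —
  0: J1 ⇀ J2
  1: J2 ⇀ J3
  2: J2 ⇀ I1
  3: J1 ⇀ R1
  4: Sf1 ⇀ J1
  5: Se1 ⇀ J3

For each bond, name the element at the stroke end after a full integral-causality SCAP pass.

b4 →Sf1  (source Sf1 imposes f)
b5 →J3  (source Se1 imposes e)
b0 →J1  (J1 flow already set via bond 4)
b3 →J1  (J1 flow already set via bond 4)
b1 →J2  (common-e at J3 fixed by 5)
b2 →I1  (J2 effort already set via bond 1)

β0 →J1
β1 →J2
β2 →I1
β3 →J1
β4 →Sf1
β5 →J3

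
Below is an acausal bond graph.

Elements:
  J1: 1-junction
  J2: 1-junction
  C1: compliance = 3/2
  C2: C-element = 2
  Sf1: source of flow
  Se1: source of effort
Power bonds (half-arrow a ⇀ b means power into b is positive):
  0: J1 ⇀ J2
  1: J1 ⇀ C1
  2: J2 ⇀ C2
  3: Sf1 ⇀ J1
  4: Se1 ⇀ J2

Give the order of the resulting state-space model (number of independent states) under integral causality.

#3 →Sf1  (Sf1 fixes flow; stroke at Sf1)
#4 →J2  (Se1 (Se) sets effort on bond)
#0 →J1  (J1 flow already set via bond 3)
#1 →J1  (J1: bond 3 brought flow, rest push out)
#2 →J2  (common-f at J2 fixed by 0)

2  (C1, C2 all integral)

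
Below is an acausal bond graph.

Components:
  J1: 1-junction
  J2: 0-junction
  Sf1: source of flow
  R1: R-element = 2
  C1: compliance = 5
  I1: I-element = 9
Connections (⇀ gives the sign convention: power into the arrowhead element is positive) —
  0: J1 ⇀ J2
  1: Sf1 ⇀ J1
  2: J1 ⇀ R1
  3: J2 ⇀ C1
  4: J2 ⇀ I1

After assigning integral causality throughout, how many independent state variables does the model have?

β1 →Sf1  (Sf1 fixes flow; stroke at Sf1)
β0 →J1  (1-jn J1 has f-setter on 1)
β2 →J1  (common-f at J1 fixed by 1)
β3 →J2  (prefer integral on C1)
β4 →I1  (J2: bond 3 brought effort, rest push out)

2  (C1, I1 all integral)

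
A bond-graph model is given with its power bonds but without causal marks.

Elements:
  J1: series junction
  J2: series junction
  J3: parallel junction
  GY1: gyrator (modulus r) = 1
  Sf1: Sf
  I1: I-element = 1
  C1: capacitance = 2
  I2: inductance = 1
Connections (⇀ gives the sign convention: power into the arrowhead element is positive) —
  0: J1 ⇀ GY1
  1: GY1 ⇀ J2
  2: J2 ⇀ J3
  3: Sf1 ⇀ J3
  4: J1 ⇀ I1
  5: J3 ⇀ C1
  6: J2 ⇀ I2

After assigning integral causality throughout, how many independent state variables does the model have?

β3 stroke at Sf1  (source Sf1 imposes f)
β4 stroke at I1  (prefer integral on I1)
β0 stroke at J1  (common-f at J1 fixed by 4)
β1 stroke at J2  (GY1 both-in/both-out from 0)
β5 stroke at J3  (prefer integral on C1)
β2 stroke at J2  (J3 effort already set via bond 5)
β6 stroke at I2  (closing 1-jn rule on J2)

3  (C1, I1, I2 all integral)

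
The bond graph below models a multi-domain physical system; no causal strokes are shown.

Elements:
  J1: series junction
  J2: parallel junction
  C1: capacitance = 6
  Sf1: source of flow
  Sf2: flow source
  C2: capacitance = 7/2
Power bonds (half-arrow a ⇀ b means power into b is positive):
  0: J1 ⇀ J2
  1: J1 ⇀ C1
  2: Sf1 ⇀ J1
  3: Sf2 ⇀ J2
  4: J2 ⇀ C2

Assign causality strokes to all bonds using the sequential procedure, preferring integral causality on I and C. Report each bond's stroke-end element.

b2 stroke at Sf1  (source Sf1 imposes f)
b3 stroke at Sf2  (Sf2: flow source, stroke at near end)
b0 stroke at J1  (1-jn J1 has f-setter on 2)
b1 stroke at J1  (common-f at J1 fixed by 2)
b4 stroke at J2  (J2: last free bond brings effort in)

b0 →J1
b1 →J1
b2 →Sf1
b3 →Sf2
b4 →J2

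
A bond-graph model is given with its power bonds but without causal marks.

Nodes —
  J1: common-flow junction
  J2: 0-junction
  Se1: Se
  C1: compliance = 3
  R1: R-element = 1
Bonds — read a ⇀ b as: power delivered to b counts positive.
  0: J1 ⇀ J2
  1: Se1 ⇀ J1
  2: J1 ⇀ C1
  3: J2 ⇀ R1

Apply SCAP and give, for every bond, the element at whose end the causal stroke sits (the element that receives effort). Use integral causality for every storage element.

bond 1 |J1  (Se1 (Se) sets effort on bond)
bond 2 |J1  (prefer integral on C1)
bond 0 |J2  (J1: last free bond brings flow in)
bond 3 |R1  (J2 effort already set via bond 0)

β0 |J2
β1 |J1
β2 |J1
β3 |R1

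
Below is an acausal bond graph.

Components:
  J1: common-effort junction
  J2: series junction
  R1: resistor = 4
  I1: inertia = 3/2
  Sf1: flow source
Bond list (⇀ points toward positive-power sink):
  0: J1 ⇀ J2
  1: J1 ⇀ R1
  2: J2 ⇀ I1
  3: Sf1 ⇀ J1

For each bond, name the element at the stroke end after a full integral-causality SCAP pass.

β0 |J2
β1 |J1
β2 |I1
β3 |Sf1

β3 stroke→Sf1  (source Sf1 imposes f)
β2 stroke→I1  (prefer integral on I1)
β0 stroke→J2  (J2: bond 2 brought flow, rest push out)
β1 stroke→J1  (closing 0-jn rule on J1)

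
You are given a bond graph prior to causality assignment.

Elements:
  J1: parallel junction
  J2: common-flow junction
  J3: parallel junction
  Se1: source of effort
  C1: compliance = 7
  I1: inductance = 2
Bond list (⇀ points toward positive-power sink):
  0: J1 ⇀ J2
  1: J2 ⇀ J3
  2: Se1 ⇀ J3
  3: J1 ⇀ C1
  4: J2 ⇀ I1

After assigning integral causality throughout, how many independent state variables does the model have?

b2 stroke→J3  (Se1: effort source, stroke at far end)
b1 stroke→J2  (common-e at J3 fixed by 2)
b3 stroke→J1  (C1: C, integral causality)
b0 stroke→J2  (J1: bond 3 brought effort, rest push out)
b4 stroke→I1  (J2: last free bond brings flow in)

2  (C1, I1 all integral)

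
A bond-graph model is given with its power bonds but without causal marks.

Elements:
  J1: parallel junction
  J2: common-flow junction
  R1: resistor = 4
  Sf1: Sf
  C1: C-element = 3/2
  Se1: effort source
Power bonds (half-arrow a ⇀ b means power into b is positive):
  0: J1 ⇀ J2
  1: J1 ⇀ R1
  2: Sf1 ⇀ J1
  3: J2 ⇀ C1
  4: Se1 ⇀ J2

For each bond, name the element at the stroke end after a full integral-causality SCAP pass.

bond 0 →J1
bond 1 →R1
bond 2 →Sf1
bond 3 →J2
bond 4 →J2

bond 2 →Sf1  (Sf1: flow source, stroke at near end)
bond 4 →J2  (Se1: effort source, stroke at far end)
bond 3 →J2  (C1 outputs effort q/C1)
bond 0 →J1  (closing 1-jn rule on J2)
bond 1 →R1  (J1: bond 0 brought effort, rest push out)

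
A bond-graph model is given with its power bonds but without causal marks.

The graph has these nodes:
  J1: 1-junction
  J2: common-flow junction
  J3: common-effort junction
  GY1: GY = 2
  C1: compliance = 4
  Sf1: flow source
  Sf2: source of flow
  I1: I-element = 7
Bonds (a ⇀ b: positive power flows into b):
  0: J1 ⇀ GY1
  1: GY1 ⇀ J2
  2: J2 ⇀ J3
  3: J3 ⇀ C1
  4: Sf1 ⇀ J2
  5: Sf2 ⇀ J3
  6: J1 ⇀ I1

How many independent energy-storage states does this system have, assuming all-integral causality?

2  (C1, I1 all integral)

#4 |Sf1  (Sf1 (Sf) sets flow on bond)
#5 |Sf2  (source Sf2 imposes f)
#1 |J2  (1-jn J2 has f-setter on 4)
#2 |J2  (J2: bond 4 brought flow, rest push out)
#3 |J3  (closing 0-jn rule on J3)
#0 |J1  (GY1 both-in/both-out from 1)
#6 |I1  (only one flow-in slot at J1)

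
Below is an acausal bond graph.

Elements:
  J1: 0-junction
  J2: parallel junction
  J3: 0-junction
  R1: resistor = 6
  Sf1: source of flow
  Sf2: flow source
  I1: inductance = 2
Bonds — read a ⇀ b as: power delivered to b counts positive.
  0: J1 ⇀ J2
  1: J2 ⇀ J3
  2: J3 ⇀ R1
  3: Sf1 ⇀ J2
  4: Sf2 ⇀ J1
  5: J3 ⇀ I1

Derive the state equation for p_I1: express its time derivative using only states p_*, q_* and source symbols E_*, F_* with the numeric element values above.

dp_I1/dt = 6*F_Sf1 + 6*F_Sf2 - 3*p_I1

#3 →Sf1  (source Sf1 imposes f)
#4 →Sf2  (source Sf2 imposes f)
#0 →J1  (J1: last free bond brings effort in)
#1 →J2  (only one effort-in slot at J2)
#5 →I1  (I1: I, integral causality)
#2 →J3  (J3 needs exactly one e-in)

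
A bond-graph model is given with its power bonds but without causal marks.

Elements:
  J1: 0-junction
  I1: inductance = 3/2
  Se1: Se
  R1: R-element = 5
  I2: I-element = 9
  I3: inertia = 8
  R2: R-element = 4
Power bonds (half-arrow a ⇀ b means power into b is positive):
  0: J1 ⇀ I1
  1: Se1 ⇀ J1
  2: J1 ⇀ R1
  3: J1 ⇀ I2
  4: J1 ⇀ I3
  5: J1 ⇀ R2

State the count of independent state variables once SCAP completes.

3  (I1, I2, I3 all integral)

b1 stroke at J1  (source Se1 imposes e)
b0 stroke at I1  (J1 effort already set via bond 1)
b2 stroke at R1  (0-jn J1 has e-setter on 1)
b3 stroke at I2  (common-e at J1 fixed by 1)
b4 stroke at I3  (common-e at J1 fixed by 1)
b5 stroke at R2  (common-e at J1 fixed by 1)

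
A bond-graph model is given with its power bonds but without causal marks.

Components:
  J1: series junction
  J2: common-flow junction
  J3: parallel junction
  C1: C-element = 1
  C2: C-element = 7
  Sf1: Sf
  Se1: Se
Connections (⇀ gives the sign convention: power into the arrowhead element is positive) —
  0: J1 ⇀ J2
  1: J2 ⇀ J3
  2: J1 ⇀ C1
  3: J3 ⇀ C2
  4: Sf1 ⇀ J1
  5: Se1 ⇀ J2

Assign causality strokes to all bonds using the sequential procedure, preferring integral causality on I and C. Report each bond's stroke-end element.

β4 →Sf1  (Sf1 (Sf) sets flow on bond)
β5 →J2  (Se1 (Se) sets effort on bond)
β0 →J1  (1-jn J1 has f-setter on 4)
β2 →J1  (1-jn J1 has f-setter on 4)
β1 →J2  (J2 flow already set via bond 0)
β3 →J3  (closing 0-jn rule on J3)

β0 stroke at J1
β1 stroke at J2
β2 stroke at J1
β3 stroke at J3
β4 stroke at Sf1
β5 stroke at J2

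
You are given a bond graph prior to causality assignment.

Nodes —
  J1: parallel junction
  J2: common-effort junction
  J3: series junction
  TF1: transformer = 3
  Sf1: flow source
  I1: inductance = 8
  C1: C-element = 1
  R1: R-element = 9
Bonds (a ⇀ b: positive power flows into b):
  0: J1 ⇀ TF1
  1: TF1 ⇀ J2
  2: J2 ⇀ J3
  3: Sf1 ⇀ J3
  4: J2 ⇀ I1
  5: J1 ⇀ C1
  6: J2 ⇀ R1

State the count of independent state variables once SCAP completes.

2  (C1, I1 all integral)

#3 |Sf1  (Sf1 fixes flow; stroke at Sf1)
#2 |J3  (J3 flow already set via bond 3)
#4 |I1  (I1 integral (f out))
#5 |J1  (C1: C, integral causality)
#0 |TF1  (J1: bond 5 brought effort, rest push out)
#1 |J2  (TF TF1: opposite of bond 0)
#6 |R1  (0-jn J2 has e-setter on 1)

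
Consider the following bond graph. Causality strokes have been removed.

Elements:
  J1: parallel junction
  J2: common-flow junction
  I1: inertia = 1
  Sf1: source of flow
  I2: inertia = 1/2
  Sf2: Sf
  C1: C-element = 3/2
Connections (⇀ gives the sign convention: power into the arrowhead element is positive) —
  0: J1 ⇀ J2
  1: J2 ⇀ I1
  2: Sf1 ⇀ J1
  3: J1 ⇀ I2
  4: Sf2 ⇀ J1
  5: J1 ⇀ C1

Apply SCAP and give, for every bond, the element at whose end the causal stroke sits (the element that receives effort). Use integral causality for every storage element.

β0 →J2
β1 →I1
β2 →Sf1
β3 →I2
β4 →Sf2
β5 →J1

bond 2 |Sf1  (Sf1 fixes flow; stroke at Sf1)
bond 4 |Sf2  (Sf2 (Sf) sets flow on bond)
bond 1 |I1  (prefer integral on I1)
bond 0 |J2  (1-jn J2 has f-setter on 1)
bond 3 |I2  (I2: I, integral causality)
bond 5 |J1  (J1: last free bond brings effort in)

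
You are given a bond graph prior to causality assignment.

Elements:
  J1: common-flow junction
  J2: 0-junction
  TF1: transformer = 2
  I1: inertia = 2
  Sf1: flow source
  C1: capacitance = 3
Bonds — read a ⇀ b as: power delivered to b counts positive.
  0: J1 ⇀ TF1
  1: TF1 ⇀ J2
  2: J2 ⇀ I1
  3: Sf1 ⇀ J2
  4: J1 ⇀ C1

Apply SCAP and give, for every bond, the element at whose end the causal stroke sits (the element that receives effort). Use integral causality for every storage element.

bond 0 →TF1
bond 1 →J2
bond 2 →I1
bond 3 →Sf1
bond 4 →J1

b3 stroke→Sf1  (Sf1 (Sf) sets flow on bond)
b2 stroke→I1  (I1 outputs flow p/I1)
b1 stroke→J2  (J2 needs exactly one e-in)
b0 stroke→TF1  (through TF1, causality passes straight; one stroke at TF1)
b4 stroke→J1  (1-jn J1 has f-setter on 0)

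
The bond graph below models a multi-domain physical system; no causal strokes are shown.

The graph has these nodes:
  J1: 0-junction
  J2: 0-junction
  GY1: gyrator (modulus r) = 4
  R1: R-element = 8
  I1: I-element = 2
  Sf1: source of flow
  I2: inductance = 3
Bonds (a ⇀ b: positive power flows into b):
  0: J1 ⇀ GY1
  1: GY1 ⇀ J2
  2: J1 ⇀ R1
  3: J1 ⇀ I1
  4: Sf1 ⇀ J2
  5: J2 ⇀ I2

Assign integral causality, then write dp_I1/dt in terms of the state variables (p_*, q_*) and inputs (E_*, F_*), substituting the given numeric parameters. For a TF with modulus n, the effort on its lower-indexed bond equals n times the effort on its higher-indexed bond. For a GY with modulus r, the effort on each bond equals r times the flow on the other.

b4 stroke→Sf1  (Sf1 (Sf) sets flow on bond)
b3 stroke→I1  (I1: I, integral causality)
b5 stroke→I2  (prefer integral on I2)
b1 stroke→J2  (closing 0-jn rule on J2)
b0 stroke→J1  (GY1 both-in/both-out from 1)
b2 stroke→R1  (J1 effort already set via bond 0)

dp_I1/dt = -4*F_Sf1 + 4*p_I2/3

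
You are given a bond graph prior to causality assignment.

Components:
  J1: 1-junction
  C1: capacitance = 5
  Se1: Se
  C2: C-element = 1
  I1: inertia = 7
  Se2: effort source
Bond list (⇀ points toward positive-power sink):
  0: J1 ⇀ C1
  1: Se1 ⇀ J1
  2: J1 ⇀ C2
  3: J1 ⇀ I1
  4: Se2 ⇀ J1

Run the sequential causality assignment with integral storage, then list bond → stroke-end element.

#0 |J1
#1 |J1
#2 |J1
#3 |I1
#4 |J1

β1 stroke→J1  (Se1 fixes effort; stroke away)
β4 stroke→J1  (Se2 (Se) sets effort on bond)
β0 stroke→J1  (prefer integral on C1)
β2 stroke→J1  (C2: C, integral causality)
β3 stroke→I1  (only one flow-in slot at J1)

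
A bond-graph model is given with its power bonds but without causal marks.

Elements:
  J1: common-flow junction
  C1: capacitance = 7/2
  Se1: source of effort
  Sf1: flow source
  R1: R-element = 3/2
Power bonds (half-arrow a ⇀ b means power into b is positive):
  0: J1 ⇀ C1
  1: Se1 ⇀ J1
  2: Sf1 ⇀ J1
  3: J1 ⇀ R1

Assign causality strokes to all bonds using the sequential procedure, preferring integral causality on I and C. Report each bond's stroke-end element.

bond 1 stroke at J1  (Se1 (Se) sets effort on bond)
bond 2 stroke at Sf1  (Sf1 fixes flow; stroke at Sf1)
bond 0 stroke at J1  (J1 flow already set via bond 2)
bond 3 stroke at J1  (common-f at J1 fixed by 2)

bond 0 stroke→J1
bond 1 stroke→J1
bond 2 stroke→Sf1
bond 3 stroke→J1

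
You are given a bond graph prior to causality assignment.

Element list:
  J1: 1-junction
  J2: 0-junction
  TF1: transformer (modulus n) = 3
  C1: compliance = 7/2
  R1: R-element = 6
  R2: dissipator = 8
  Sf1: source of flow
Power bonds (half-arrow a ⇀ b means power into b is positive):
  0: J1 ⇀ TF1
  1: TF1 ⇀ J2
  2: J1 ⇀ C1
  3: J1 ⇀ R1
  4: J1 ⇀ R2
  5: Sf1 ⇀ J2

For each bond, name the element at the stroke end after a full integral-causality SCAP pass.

#5 →Sf1  (Sf1 fixes flow; stroke at Sf1)
#1 →J2  (closing 0-jn rule on J2)
#0 →TF1  (TF TF1: opposite of bond 1)
#2 →J1  (J1: bond 0 brought flow, rest push out)
#3 →J1  (common-f at J1 fixed by 0)
#4 →J1  (J1 flow already set via bond 0)

β0 stroke at TF1
β1 stroke at J2
β2 stroke at J1
β3 stroke at J1
β4 stroke at J1
β5 stroke at Sf1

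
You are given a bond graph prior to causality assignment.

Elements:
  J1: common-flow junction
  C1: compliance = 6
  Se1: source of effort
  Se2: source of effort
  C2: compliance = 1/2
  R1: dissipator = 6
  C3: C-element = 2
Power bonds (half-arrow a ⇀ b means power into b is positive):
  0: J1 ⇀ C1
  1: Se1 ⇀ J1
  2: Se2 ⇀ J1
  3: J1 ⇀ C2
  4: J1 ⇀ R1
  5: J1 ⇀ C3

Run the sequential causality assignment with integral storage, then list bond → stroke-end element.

β0 stroke→J1
β1 stroke→J1
β2 stroke→J1
β3 stroke→J1
β4 stroke→R1
β5 stroke→J1

bond 1 stroke→J1  (Se1 fixes effort; stroke away)
bond 2 stroke→J1  (Se2: effort source, stroke at far end)
bond 0 stroke→J1  (C1: C, integral causality)
bond 3 stroke→J1  (prefer integral on C2)
bond 5 stroke→J1  (C3 integral (e out))
bond 4 stroke→R1  (J1: last free bond brings flow in)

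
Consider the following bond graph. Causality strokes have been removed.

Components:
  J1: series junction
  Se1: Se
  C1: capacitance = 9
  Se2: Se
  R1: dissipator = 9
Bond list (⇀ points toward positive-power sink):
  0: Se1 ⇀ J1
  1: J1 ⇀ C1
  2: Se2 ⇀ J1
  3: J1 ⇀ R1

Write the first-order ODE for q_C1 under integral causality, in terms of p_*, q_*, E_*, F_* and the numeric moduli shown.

dq_C1/dt = E_Se1/9 + E_Se2/9 - q_C1/81

b0 |J1  (Se1: effort source, stroke at far end)
b2 |J1  (source Se2 imposes e)
b1 |J1  (C1 outputs effort q/C1)
b3 |R1  (J1 needs exactly one f-in)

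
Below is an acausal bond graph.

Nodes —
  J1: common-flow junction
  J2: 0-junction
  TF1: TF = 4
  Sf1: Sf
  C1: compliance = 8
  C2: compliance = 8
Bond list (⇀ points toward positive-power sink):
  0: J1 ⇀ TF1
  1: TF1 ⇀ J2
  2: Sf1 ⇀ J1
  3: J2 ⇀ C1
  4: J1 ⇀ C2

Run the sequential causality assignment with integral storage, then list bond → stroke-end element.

β2 |Sf1  (Sf1 fixes flow; stroke at Sf1)
β0 |J1  (J1 flow already set via bond 2)
β4 |J1  (J1 flow already set via bond 2)
β1 |TF1  (TF1 one-in-one-out from 0)
β3 |J2  (closing 0-jn rule on J2)

#0 stroke at J1
#1 stroke at TF1
#2 stroke at Sf1
#3 stroke at J2
#4 stroke at J1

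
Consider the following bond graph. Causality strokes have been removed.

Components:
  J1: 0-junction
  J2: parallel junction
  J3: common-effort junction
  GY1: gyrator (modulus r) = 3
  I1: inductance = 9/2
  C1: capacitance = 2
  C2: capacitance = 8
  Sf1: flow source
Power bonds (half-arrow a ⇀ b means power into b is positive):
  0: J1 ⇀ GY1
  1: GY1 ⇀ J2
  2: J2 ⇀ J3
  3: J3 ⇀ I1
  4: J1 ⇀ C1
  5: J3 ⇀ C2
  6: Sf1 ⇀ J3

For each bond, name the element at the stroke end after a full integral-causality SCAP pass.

β6 →Sf1  (Sf1 (Sf) sets flow on bond)
β3 →I1  (I1 integral (f out))
β4 →J1  (C1 integral (e out))
β0 →GY1  (J1: bond 4 brought effort, rest push out)
β1 →GY1  (GY1 both-in/both-out from 0)
β2 →J2  (J2: last free bond brings effort in)
β5 →J3  (J3 needs exactly one e-in)

#0 →GY1
#1 →GY1
#2 →J2
#3 →I1
#4 →J1
#5 →J3
#6 →Sf1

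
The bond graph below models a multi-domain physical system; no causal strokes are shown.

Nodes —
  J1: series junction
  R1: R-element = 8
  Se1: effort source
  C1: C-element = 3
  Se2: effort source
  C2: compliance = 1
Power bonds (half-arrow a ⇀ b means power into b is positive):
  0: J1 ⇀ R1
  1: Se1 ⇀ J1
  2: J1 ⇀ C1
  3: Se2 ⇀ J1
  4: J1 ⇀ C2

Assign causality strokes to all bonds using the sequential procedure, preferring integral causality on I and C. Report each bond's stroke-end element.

#1 |J1  (source Se1 imposes e)
#3 |J1  (source Se2 imposes e)
#2 |J1  (C1 integral (e out))
#4 |J1  (prefer integral on C2)
#0 |R1  (J1 needs exactly one f-in)

β0 stroke at R1
β1 stroke at J1
β2 stroke at J1
β3 stroke at J1
β4 stroke at J1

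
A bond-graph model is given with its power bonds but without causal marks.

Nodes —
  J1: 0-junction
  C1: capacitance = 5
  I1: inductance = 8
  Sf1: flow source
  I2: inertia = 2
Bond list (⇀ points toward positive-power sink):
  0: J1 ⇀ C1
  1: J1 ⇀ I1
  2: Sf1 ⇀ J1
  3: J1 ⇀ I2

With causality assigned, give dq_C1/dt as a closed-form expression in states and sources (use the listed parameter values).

dq_C1/dt = F_Sf1 - p_I1/8 - p_I2/2

b2 stroke at Sf1  (Sf1 fixes flow; stroke at Sf1)
b0 stroke at J1  (prefer integral on C1)
b1 stroke at I1  (J1 effort already set via bond 0)
b3 stroke at I2  (J1: bond 0 brought effort, rest push out)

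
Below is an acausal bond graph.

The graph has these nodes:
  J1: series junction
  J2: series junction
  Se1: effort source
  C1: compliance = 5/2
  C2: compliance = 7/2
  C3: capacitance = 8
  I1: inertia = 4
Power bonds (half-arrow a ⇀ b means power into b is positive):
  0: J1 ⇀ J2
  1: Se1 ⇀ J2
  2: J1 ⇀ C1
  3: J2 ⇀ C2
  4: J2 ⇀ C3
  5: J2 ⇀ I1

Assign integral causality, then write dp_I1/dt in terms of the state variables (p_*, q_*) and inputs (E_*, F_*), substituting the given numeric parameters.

dp_I1/dt = E_Se1 - 2*q_C1/5 - 2*q_C2/7 - q_C3/8

bond 1 stroke at J2  (Se1: effort source, stroke at far end)
bond 2 stroke at J1  (C1 integral (e out))
bond 0 stroke at J2  (only one flow-in slot at J1)
bond 3 stroke at J2  (C2: C, integral causality)
bond 4 stroke at J2  (C3: C, integral causality)
bond 5 stroke at I1  (J2: last free bond brings flow in)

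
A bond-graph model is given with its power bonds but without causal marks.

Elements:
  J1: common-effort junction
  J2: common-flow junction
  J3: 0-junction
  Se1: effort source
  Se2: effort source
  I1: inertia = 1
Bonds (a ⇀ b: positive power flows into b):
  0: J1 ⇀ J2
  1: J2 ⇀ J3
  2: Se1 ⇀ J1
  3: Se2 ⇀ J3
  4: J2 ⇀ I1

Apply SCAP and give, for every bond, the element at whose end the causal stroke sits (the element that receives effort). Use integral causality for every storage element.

b2 stroke at J1  (source Se1 imposes e)
b3 stroke at J3  (source Se2 imposes e)
b0 stroke at J2  (common-e at J1 fixed by 2)
b1 stroke at J2  (0-jn J3 has e-setter on 3)
b4 stroke at I1  (closing 1-jn rule on J2)

bond 0 stroke→J2
bond 1 stroke→J2
bond 2 stroke→J1
bond 3 stroke→J3
bond 4 stroke→I1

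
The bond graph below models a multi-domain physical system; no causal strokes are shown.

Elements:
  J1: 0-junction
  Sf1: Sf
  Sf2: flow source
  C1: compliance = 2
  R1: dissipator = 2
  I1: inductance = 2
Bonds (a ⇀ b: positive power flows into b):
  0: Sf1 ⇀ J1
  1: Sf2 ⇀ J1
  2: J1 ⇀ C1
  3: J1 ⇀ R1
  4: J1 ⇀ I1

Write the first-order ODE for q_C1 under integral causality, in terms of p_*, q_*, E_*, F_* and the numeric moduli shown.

β0 stroke→Sf1  (source Sf1 imposes f)
β1 stroke→Sf2  (Sf2 fixes flow; stroke at Sf2)
β2 stroke→J1  (C1 integral (e out))
β3 stroke→R1  (common-e at J1 fixed by 2)
β4 stroke→I1  (0-jn J1 has e-setter on 2)

dq_C1/dt = F_Sf1 + F_Sf2 - p_I1/2 - q_C1/4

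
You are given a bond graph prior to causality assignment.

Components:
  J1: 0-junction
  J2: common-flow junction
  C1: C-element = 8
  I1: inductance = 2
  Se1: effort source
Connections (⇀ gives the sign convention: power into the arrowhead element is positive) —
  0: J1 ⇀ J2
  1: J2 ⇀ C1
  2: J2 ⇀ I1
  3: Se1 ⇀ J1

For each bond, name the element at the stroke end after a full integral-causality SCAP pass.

#3 →J1  (Se1: effort source, stroke at far end)
#0 →J2  (common-e at J1 fixed by 3)
#1 →J2  (C1 outputs effort q/C1)
#2 →I1  (only one flow-in slot at J2)

bond 0 stroke→J2
bond 1 stroke→J2
bond 2 stroke→I1
bond 3 stroke→J1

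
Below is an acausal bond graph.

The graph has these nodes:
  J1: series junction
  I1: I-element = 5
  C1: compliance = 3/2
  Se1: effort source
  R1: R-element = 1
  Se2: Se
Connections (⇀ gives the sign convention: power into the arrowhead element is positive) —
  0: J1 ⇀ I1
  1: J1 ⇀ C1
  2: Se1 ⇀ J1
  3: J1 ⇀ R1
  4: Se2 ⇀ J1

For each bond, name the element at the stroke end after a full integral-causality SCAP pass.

β0 |I1
β1 |J1
β2 |J1
β3 |J1
β4 |J1

b2 |J1  (Se1 (Se) sets effort on bond)
b4 |J1  (Se2: effort source, stroke at far end)
b0 |I1  (I1 outputs flow p/I1)
b1 |J1  (common-f at J1 fixed by 0)
b3 |J1  (1-jn J1 has f-setter on 0)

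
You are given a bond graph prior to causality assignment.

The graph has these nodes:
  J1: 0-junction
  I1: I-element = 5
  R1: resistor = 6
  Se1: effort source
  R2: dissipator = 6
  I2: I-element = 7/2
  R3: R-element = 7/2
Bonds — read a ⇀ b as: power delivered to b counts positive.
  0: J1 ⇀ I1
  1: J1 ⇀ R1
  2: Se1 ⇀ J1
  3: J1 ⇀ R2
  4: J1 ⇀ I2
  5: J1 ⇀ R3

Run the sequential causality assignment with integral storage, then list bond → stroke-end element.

b2 →J1  (Se1 fixes effort; stroke away)
b0 →I1  (common-e at J1 fixed by 2)
b1 →R1  (common-e at J1 fixed by 2)
b3 →R2  (J1 effort already set via bond 2)
b4 →I2  (J1: bond 2 brought effort, rest push out)
b5 →R3  (J1 effort already set via bond 2)

bond 0 →I1
bond 1 →R1
bond 2 →J1
bond 3 →R2
bond 4 →I2
bond 5 →R3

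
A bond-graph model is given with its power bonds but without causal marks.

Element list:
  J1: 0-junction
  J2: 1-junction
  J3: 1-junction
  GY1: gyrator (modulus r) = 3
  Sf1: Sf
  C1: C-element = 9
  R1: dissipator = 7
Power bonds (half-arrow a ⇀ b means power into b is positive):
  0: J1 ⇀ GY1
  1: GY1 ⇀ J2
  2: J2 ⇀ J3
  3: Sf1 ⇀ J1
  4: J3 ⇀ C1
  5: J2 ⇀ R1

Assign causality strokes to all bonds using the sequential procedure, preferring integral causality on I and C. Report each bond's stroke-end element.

bond 3 stroke at Sf1  (Sf1 (Sf) sets flow on bond)
bond 0 stroke at J1  (J1: last free bond brings effort in)
bond 1 stroke at J2  (GY1: gyrator matches bond 0)
bond 4 stroke at J3  (prefer integral on C1)
bond 2 stroke at J2  (J3: last free bond brings flow in)
bond 5 stroke at R1  (only one flow-in slot at J2)

b0 stroke→J1
b1 stroke→J2
b2 stroke→J2
b3 stroke→Sf1
b4 stroke→J3
b5 stroke→R1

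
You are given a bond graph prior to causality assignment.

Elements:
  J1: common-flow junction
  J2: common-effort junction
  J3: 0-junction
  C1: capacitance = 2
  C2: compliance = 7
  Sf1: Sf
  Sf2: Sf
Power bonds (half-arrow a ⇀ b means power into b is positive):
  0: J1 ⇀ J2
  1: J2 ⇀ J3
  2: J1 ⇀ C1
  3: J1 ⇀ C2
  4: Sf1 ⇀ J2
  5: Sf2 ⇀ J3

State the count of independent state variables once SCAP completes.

2  (C1, C2 all integral)

#4 |Sf1  (Sf1: flow source, stroke at near end)
#5 |Sf2  (source Sf2 imposes f)
#1 |J3  (closing 0-jn rule on J3)
#0 |J2  (closing 0-jn rule on J2)
#2 |J1  (J1 flow already set via bond 0)
#3 |J1  (J1: bond 0 brought flow, rest push out)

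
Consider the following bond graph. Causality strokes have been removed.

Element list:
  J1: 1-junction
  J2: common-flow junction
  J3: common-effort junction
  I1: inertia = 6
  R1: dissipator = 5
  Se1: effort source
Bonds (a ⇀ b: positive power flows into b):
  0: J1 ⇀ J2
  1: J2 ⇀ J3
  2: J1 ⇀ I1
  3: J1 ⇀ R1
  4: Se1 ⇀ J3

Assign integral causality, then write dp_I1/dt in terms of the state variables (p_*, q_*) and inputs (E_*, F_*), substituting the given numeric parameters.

dp_I1/dt = -E_Se1 - 5*p_I1/6

β4 stroke at J3  (Se1: effort source, stroke at far end)
β1 stroke at J2  (J3: bond 4 brought effort, rest push out)
β0 stroke at J1  (closing 1-jn rule on J2)
β2 stroke at I1  (I1 integral (f out))
β3 stroke at J1  (J1 flow already set via bond 2)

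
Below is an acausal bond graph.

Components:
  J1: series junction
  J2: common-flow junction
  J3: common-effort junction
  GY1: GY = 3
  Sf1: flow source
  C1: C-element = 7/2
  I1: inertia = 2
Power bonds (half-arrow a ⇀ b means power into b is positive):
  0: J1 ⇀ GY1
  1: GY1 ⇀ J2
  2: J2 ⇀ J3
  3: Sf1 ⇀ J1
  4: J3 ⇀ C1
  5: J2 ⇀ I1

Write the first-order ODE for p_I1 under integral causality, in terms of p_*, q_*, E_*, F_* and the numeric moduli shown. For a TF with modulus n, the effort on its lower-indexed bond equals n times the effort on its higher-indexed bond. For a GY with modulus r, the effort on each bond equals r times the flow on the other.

dp_I1/dt = 3*F_Sf1 - 2*q_C1/7

β3 stroke at Sf1  (source Sf1 imposes f)
β0 stroke at J1  (1-jn J1 has f-setter on 3)
β1 stroke at J2  (GY GY1: same side as bond 0)
β4 stroke at J3  (prefer integral on C1)
β2 stroke at J2  (J3: bond 4 brought effort, rest push out)
β5 stroke at I1  (only one flow-in slot at J2)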